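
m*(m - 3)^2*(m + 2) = m^4 - 4*m^3 - 3*m^2 + 18*m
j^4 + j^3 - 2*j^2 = j^2*(j - 1)*(j + 2)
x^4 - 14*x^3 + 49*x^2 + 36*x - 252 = (x - 7)*(x - 6)*(x - 3)*(x + 2)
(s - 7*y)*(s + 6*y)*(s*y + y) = s^3*y - s^2*y^2 + s^2*y - 42*s*y^3 - s*y^2 - 42*y^3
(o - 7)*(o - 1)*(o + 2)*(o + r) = o^4 + o^3*r - 6*o^3 - 6*o^2*r - 9*o^2 - 9*o*r + 14*o + 14*r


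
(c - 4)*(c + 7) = c^2 + 3*c - 28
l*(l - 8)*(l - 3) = l^3 - 11*l^2 + 24*l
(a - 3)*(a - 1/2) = a^2 - 7*a/2 + 3/2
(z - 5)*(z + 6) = z^2 + z - 30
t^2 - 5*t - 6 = (t - 6)*(t + 1)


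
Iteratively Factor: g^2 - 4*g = (g)*(g - 4)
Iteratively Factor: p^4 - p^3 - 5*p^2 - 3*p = (p)*(p^3 - p^2 - 5*p - 3) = p*(p + 1)*(p^2 - 2*p - 3) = p*(p + 1)^2*(p - 3)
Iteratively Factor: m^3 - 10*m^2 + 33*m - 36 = (m - 3)*(m^2 - 7*m + 12) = (m - 3)^2*(m - 4)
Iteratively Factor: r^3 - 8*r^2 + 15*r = (r)*(r^2 - 8*r + 15) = r*(r - 5)*(r - 3)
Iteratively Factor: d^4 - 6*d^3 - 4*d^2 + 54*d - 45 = (d - 5)*(d^3 - d^2 - 9*d + 9) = (d - 5)*(d - 1)*(d^2 - 9) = (d - 5)*(d - 1)*(d + 3)*(d - 3)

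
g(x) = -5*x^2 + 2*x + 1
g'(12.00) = -118.00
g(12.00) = -695.00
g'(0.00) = 2.00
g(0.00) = 1.00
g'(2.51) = -23.10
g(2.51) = -25.48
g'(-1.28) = 14.80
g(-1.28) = -9.75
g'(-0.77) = 9.70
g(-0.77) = -3.50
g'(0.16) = 0.40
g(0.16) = 1.19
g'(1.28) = -10.80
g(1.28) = -4.63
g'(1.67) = -14.70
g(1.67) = -9.60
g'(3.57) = -33.70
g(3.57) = -55.58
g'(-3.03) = 32.30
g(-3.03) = -50.96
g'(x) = 2 - 10*x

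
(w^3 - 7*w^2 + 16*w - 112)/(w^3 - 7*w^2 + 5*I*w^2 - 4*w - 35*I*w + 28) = (w - 4*I)/(w + I)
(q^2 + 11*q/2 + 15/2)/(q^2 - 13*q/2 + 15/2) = (2*q^2 + 11*q + 15)/(2*q^2 - 13*q + 15)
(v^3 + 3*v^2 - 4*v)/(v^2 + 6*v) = (v^2 + 3*v - 4)/(v + 6)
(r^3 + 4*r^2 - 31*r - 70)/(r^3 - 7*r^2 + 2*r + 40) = (r + 7)/(r - 4)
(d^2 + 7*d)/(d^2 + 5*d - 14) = d/(d - 2)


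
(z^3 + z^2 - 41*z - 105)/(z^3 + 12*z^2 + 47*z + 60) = (z - 7)/(z + 4)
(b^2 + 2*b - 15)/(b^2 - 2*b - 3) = (b + 5)/(b + 1)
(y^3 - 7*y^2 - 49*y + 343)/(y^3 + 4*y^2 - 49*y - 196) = (y - 7)/(y + 4)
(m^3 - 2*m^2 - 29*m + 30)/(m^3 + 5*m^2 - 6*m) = (m^2 - m - 30)/(m*(m + 6))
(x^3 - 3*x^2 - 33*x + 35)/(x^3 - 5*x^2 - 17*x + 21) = (x + 5)/(x + 3)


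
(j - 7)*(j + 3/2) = j^2 - 11*j/2 - 21/2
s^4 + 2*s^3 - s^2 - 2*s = s*(s - 1)*(s + 1)*(s + 2)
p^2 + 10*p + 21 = (p + 3)*(p + 7)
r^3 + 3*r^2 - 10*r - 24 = (r - 3)*(r + 2)*(r + 4)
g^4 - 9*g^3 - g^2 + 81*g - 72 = (g - 8)*(g - 3)*(g - 1)*(g + 3)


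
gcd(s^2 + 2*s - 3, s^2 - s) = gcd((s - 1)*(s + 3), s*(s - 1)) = s - 1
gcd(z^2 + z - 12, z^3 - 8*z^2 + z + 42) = z - 3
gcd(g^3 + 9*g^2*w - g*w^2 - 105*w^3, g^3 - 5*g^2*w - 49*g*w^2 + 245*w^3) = g + 7*w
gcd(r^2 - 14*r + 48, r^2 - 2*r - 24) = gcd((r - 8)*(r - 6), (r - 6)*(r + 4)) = r - 6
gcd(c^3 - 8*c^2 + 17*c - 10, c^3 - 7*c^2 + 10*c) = c^2 - 7*c + 10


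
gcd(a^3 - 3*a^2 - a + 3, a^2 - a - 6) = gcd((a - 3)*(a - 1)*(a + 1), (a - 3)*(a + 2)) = a - 3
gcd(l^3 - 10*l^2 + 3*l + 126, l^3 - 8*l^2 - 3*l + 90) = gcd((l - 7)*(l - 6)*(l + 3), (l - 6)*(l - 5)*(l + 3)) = l^2 - 3*l - 18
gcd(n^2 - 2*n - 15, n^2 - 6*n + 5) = n - 5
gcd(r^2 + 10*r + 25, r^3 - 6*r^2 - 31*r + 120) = r + 5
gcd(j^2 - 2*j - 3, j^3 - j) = j + 1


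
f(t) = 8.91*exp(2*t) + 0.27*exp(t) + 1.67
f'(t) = 17.82*exp(2*t) + 0.27*exp(t)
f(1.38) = 143.52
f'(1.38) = 282.63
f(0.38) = 21.12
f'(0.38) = 38.50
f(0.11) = 13.07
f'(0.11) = 22.51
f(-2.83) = 1.72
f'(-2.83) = 0.08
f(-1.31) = 2.39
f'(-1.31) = 1.37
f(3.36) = 7394.21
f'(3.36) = 14777.30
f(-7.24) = 1.67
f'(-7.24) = 0.00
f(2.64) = 1755.11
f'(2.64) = 3503.09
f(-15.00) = 1.67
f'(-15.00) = 0.00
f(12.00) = 236018122122.37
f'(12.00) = 472036200297.60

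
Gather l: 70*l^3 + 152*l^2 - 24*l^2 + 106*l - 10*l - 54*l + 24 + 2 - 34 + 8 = 70*l^3 + 128*l^2 + 42*l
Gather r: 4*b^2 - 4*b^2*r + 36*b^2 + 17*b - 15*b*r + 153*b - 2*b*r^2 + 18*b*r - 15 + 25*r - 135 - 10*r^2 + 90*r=40*b^2 + 170*b + r^2*(-2*b - 10) + r*(-4*b^2 + 3*b + 115) - 150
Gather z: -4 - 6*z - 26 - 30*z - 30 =-36*z - 60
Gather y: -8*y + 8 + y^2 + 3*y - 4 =y^2 - 5*y + 4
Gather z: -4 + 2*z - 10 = 2*z - 14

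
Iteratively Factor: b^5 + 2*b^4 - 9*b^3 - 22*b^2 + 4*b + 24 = (b + 2)*(b^4 - 9*b^2 - 4*b + 12) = (b - 3)*(b + 2)*(b^3 + 3*b^2 - 4) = (b - 3)*(b - 1)*(b + 2)*(b^2 + 4*b + 4) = (b - 3)*(b - 1)*(b + 2)^2*(b + 2)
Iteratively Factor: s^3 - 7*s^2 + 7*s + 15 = (s + 1)*(s^2 - 8*s + 15) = (s - 5)*(s + 1)*(s - 3)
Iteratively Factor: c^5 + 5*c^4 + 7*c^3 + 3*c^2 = (c + 1)*(c^4 + 4*c^3 + 3*c^2) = (c + 1)*(c + 3)*(c^3 + c^2) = c*(c + 1)*(c + 3)*(c^2 + c) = c*(c + 1)^2*(c + 3)*(c)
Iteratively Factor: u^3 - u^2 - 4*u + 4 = (u - 1)*(u^2 - 4) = (u - 1)*(u + 2)*(u - 2)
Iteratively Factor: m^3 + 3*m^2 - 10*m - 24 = (m + 4)*(m^2 - m - 6) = (m - 3)*(m + 4)*(m + 2)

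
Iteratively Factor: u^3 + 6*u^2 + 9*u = (u + 3)*(u^2 + 3*u) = (u + 3)^2*(u)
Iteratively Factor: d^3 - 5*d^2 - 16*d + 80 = (d + 4)*(d^2 - 9*d + 20) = (d - 4)*(d + 4)*(d - 5)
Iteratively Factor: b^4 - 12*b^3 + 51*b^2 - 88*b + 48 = (b - 4)*(b^3 - 8*b^2 + 19*b - 12) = (b - 4)*(b - 3)*(b^2 - 5*b + 4) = (b - 4)^2*(b - 3)*(b - 1)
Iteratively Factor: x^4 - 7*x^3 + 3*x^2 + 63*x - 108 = (x - 4)*(x^3 - 3*x^2 - 9*x + 27) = (x - 4)*(x - 3)*(x^2 - 9) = (x - 4)*(x - 3)*(x + 3)*(x - 3)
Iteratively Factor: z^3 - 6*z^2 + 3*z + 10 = (z + 1)*(z^2 - 7*z + 10) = (z - 5)*(z + 1)*(z - 2)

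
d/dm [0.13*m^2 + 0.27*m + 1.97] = 0.26*m + 0.27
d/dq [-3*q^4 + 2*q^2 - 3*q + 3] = -12*q^3 + 4*q - 3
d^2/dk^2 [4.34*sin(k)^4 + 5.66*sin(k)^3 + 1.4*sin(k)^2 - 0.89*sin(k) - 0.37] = -69.44*sin(k)^4 - 50.94*sin(k)^3 + 46.48*sin(k)^2 + 34.85*sin(k) + 2.8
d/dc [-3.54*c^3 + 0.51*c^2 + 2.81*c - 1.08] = -10.62*c^2 + 1.02*c + 2.81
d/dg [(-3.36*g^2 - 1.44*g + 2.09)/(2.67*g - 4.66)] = (-8.9712*g^2 + 31.3152*g + 1.1301)/(7.1289*g^2 - 24.8844*g + 21.7156)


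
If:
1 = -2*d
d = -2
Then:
No Solution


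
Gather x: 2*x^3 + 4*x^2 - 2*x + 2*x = 2*x^3 + 4*x^2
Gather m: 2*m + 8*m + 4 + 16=10*m + 20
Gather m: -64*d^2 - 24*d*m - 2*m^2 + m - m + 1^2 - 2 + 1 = -64*d^2 - 24*d*m - 2*m^2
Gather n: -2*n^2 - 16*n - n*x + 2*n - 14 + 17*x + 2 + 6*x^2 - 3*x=-2*n^2 + n*(-x - 14) + 6*x^2 + 14*x - 12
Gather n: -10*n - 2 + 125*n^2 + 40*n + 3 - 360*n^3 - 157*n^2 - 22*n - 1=-360*n^3 - 32*n^2 + 8*n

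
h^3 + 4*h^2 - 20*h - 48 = (h - 4)*(h + 2)*(h + 6)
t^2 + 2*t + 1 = (t + 1)^2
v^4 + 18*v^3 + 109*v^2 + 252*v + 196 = (v + 2)^2*(v + 7)^2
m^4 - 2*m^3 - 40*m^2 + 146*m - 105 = (m - 5)*(m - 3)*(m - 1)*(m + 7)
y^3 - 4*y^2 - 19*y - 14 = (y - 7)*(y + 1)*(y + 2)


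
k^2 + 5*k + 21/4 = (k + 3/2)*(k + 7/2)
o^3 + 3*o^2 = o^2*(o + 3)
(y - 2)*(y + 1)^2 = y^3 - 3*y - 2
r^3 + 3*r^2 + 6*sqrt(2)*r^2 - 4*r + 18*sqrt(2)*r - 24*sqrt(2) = (r - 1)*(r + 4)*(r + 6*sqrt(2))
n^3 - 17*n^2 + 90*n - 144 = (n - 8)*(n - 6)*(n - 3)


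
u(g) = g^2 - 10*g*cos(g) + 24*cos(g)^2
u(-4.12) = 1.45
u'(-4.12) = -14.60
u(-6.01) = 116.24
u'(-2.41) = -5.14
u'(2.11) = 48.61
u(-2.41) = 1.16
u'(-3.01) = 1.60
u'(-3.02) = 1.77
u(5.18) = 8.36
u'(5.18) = -21.07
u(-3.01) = 2.81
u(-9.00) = 18.92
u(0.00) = 24.00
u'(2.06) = 46.91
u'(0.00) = -10.00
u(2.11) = 21.61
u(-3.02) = 2.79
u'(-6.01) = -50.33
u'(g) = 10*g*sin(g) + 2*g - 48*sin(g)*cos(g) - 10*cos(g)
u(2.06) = 19.22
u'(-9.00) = 10.18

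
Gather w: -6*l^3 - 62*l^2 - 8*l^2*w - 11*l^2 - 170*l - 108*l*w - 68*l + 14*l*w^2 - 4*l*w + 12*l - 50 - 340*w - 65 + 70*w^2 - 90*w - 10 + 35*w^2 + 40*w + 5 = -6*l^3 - 73*l^2 - 226*l + w^2*(14*l + 105) + w*(-8*l^2 - 112*l - 390) - 120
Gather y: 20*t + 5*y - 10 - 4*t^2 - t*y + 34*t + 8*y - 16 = -4*t^2 + 54*t + y*(13 - t) - 26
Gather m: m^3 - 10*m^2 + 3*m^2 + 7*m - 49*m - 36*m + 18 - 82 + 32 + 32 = m^3 - 7*m^2 - 78*m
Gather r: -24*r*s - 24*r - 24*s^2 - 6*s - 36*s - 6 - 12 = r*(-24*s - 24) - 24*s^2 - 42*s - 18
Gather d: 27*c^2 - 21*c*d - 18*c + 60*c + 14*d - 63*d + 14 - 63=27*c^2 + 42*c + d*(-21*c - 49) - 49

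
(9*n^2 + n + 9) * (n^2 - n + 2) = 9*n^4 - 8*n^3 + 26*n^2 - 7*n + 18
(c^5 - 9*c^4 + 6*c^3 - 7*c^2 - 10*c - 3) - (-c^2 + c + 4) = c^5 - 9*c^4 + 6*c^3 - 6*c^2 - 11*c - 7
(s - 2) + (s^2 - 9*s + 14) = s^2 - 8*s + 12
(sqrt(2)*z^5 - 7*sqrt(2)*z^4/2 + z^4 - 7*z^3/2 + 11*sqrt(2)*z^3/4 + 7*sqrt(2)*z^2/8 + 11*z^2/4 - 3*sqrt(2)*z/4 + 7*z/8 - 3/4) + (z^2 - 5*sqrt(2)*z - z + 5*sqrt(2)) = sqrt(2)*z^5 - 7*sqrt(2)*z^4/2 + z^4 - 7*z^3/2 + 11*sqrt(2)*z^3/4 + 7*sqrt(2)*z^2/8 + 15*z^2/4 - 23*sqrt(2)*z/4 - z/8 - 3/4 + 5*sqrt(2)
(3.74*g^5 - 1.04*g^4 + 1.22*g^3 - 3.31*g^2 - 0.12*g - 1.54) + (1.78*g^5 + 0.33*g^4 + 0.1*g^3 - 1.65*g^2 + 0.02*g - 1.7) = 5.52*g^5 - 0.71*g^4 + 1.32*g^3 - 4.96*g^2 - 0.1*g - 3.24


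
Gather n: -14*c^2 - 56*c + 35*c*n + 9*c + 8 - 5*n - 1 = -14*c^2 - 47*c + n*(35*c - 5) + 7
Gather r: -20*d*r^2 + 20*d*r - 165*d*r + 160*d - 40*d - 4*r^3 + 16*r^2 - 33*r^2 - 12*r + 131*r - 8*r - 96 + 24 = 120*d - 4*r^3 + r^2*(-20*d - 17) + r*(111 - 145*d) - 72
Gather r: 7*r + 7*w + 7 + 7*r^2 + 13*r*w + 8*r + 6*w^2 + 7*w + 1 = 7*r^2 + r*(13*w + 15) + 6*w^2 + 14*w + 8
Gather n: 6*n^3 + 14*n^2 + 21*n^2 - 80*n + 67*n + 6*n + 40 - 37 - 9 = 6*n^3 + 35*n^2 - 7*n - 6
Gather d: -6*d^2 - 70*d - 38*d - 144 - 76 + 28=-6*d^2 - 108*d - 192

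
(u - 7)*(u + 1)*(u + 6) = u^3 - 43*u - 42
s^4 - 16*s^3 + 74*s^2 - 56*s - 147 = (s - 7)^2*(s - 3)*(s + 1)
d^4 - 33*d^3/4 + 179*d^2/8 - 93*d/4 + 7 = (d - 4)*(d - 2)*(d - 7/4)*(d - 1/2)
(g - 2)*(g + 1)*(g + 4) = g^3 + 3*g^2 - 6*g - 8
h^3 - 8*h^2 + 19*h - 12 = (h - 4)*(h - 3)*(h - 1)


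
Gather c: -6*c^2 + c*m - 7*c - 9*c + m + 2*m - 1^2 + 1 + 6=-6*c^2 + c*(m - 16) + 3*m + 6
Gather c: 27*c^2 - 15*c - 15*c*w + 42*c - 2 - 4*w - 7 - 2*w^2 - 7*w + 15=27*c^2 + c*(27 - 15*w) - 2*w^2 - 11*w + 6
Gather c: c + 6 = c + 6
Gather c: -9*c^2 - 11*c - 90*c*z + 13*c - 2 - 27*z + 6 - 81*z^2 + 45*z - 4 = -9*c^2 + c*(2 - 90*z) - 81*z^2 + 18*z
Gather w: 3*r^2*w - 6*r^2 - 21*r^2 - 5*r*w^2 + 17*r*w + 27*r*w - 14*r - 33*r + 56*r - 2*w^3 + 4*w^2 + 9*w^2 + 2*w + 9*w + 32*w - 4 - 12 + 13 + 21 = -27*r^2 + 9*r - 2*w^3 + w^2*(13 - 5*r) + w*(3*r^2 + 44*r + 43) + 18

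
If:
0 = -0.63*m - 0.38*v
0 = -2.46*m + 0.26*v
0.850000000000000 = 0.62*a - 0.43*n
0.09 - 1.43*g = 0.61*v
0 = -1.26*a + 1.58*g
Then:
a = 0.08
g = 0.06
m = 0.00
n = -1.86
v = 0.00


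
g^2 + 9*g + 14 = (g + 2)*(g + 7)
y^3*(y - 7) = y^4 - 7*y^3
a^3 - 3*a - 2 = (a - 2)*(a + 1)^2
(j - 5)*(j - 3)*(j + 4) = j^3 - 4*j^2 - 17*j + 60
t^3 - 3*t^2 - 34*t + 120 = (t - 5)*(t - 4)*(t + 6)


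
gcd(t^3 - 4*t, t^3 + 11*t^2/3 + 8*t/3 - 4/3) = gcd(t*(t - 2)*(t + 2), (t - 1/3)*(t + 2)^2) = t + 2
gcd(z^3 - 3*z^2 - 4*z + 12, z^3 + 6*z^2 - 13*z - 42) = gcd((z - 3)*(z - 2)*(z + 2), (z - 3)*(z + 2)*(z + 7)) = z^2 - z - 6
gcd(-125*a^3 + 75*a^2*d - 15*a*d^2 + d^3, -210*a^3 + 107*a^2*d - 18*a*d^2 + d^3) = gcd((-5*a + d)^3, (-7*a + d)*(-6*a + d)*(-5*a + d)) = 5*a - d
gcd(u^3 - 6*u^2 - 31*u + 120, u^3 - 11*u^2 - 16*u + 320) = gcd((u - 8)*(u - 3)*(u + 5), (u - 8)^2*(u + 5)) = u^2 - 3*u - 40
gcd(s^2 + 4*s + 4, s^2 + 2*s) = s + 2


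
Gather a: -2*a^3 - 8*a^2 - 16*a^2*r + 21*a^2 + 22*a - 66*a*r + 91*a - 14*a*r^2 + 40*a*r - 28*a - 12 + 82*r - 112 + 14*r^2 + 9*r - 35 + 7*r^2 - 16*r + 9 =-2*a^3 + a^2*(13 - 16*r) + a*(-14*r^2 - 26*r + 85) + 21*r^2 + 75*r - 150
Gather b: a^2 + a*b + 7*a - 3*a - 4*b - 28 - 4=a^2 + 4*a + b*(a - 4) - 32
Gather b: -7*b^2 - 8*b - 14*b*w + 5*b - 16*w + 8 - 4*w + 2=-7*b^2 + b*(-14*w - 3) - 20*w + 10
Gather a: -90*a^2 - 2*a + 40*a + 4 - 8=-90*a^2 + 38*a - 4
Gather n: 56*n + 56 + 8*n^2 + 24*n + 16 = 8*n^2 + 80*n + 72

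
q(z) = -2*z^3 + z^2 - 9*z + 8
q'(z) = -6*z^2 + 2*z - 9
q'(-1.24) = -20.71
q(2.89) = -57.93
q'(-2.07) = -38.85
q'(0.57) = -9.81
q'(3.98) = -96.08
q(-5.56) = 432.71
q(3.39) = -88.93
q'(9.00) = -477.00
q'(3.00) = -57.00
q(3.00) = -64.00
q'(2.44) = -39.84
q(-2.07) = 48.65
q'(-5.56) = -205.60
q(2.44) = -37.06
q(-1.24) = 24.51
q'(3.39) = -71.17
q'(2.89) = -53.33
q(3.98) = -138.07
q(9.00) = -1450.00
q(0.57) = 2.82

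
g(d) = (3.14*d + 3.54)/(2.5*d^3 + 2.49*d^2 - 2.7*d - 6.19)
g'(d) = (3.14*d + 3.54)*(-7.5*d^2 - 4.98*d + 2.7)/(2.5*d^3 + 2.49*d^2 - 2.7*d - 6.19)^2 + 3.14/(2.5*d^3 + 2.49*d^2 - 2.7*d - 6.19)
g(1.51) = 2.06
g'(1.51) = -10.46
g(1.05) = -2.02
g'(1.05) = -7.37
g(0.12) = -0.61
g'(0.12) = -0.30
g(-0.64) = -0.37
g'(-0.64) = -0.51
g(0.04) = -0.58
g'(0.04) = -0.27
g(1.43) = 3.42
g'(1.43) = -27.36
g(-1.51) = 0.24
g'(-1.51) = -0.30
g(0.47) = -0.75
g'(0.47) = -0.62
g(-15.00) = 0.01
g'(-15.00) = 0.00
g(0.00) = -0.57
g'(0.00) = -0.26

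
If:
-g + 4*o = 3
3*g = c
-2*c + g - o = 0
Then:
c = -3/7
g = -1/7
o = 5/7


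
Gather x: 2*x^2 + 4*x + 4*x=2*x^2 + 8*x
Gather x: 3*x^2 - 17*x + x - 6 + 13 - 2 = 3*x^2 - 16*x + 5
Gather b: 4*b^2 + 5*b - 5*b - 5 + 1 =4*b^2 - 4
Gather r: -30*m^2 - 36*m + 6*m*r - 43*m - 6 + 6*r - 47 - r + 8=-30*m^2 - 79*m + r*(6*m + 5) - 45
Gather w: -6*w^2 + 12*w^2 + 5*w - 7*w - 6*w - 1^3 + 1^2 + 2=6*w^2 - 8*w + 2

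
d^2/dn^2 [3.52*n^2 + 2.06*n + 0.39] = 7.04000000000000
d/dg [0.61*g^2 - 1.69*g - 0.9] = 1.22*g - 1.69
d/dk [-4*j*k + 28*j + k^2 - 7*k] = -4*j + 2*k - 7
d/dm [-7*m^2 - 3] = -14*m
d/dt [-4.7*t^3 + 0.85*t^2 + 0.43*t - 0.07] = -14.1*t^2 + 1.7*t + 0.43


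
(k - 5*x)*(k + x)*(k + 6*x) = k^3 + 2*k^2*x - 29*k*x^2 - 30*x^3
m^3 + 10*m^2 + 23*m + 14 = (m + 1)*(m + 2)*(m + 7)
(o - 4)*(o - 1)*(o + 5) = o^3 - 21*o + 20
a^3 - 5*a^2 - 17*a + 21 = (a - 7)*(a - 1)*(a + 3)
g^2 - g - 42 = (g - 7)*(g + 6)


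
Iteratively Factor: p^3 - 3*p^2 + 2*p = (p)*(p^2 - 3*p + 2) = p*(p - 2)*(p - 1)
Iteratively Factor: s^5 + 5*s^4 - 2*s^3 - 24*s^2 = (s)*(s^4 + 5*s^3 - 2*s^2 - 24*s) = s*(s + 3)*(s^3 + 2*s^2 - 8*s) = s^2*(s + 3)*(s^2 + 2*s - 8) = s^2*(s - 2)*(s + 3)*(s + 4)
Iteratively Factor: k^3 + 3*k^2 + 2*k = (k + 2)*(k^2 + k) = k*(k + 2)*(k + 1)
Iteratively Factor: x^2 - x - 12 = (x - 4)*(x + 3)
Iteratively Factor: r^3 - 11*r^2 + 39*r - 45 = (r - 5)*(r^2 - 6*r + 9) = (r - 5)*(r - 3)*(r - 3)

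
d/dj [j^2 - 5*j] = 2*j - 5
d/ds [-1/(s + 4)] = (s + 4)^(-2)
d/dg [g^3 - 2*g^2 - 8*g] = 3*g^2 - 4*g - 8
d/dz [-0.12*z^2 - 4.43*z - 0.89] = -0.24*z - 4.43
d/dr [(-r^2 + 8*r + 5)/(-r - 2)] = (r^2 + 4*r - 11)/(r^2 + 4*r + 4)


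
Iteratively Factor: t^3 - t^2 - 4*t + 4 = (t - 1)*(t^2 - 4) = (t - 1)*(t + 2)*(t - 2)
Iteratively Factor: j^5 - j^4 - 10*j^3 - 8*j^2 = (j + 1)*(j^4 - 2*j^3 - 8*j^2) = (j - 4)*(j + 1)*(j^3 + 2*j^2) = j*(j - 4)*(j + 1)*(j^2 + 2*j) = j^2*(j - 4)*(j + 1)*(j + 2)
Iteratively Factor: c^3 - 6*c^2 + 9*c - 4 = (c - 1)*(c^2 - 5*c + 4) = (c - 4)*(c - 1)*(c - 1)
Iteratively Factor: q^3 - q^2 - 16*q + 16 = (q - 4)*(q^2 + 3*q - 4) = (q - 4)*(q - 1)*(q + 4)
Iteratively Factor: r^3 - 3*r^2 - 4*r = (r)*(r^2 - 3*r - 4) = r*(r - 4)*(r + 1)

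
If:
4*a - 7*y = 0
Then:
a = 7*y/4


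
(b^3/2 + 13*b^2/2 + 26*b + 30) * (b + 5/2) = b^4/2 + 31*b^3/4 + 169*b^2/4 + 95*b + 75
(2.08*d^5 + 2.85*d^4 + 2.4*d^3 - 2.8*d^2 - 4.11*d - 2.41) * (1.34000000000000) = 2.7872*d^5 + 3.819*d^4 + 3.216*d^3 - 3.752*d^2 - 5.5074*d - 3.2294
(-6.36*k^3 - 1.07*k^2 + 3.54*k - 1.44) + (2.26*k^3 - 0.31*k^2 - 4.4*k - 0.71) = -4.1*k^3 - 1.38*k^2 - 0.86*k - 2.15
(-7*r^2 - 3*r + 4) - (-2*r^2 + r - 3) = -5*r^2 - 4*r + 7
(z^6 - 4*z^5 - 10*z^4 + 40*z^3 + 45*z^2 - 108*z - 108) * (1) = z^6 - 4*z^5 - 10*z^4 + 40*z^3 + 45*z^2 - 108*z - 108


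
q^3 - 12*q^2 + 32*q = q*(q - 8)*(q - 4)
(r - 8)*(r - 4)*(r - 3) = r^3 - 15*r^2 + 68*r - 96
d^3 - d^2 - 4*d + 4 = (d - 2)*(d - 1)*(d + 2)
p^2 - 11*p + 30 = (p - 6)*(p - 5)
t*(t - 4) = t^2 - 4*t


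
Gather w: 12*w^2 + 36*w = 12*w^2 + 36*w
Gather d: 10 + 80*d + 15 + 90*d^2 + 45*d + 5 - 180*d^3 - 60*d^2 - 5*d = -180*d^3 + 30*d^2 + 120*d + 30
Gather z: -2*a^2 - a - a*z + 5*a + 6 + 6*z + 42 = -2*a^2 + 4*a + z*(6 - a) + 48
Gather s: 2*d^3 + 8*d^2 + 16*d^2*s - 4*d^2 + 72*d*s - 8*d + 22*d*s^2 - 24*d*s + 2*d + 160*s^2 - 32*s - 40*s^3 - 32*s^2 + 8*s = 2*d^3 + 4*d^2 - 6*d - 40*s^3 + s^2*(22*d + 128) + s*(16*d^2 + 48*d - 24)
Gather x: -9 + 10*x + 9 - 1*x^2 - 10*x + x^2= 0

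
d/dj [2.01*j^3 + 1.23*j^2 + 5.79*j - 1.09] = 6.03*j^2 + 2.46*j + 5.79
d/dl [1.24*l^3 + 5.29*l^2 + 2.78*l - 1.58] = 3.72*l^2 + 10.58*l + 2.78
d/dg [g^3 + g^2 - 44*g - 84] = 3*g^2 + 2*g - 44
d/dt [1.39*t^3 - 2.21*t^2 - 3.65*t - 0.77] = 4.17*t^2 - 4.42*t - 3.65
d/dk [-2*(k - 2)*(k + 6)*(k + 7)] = -6*k^2 - 44*k - 32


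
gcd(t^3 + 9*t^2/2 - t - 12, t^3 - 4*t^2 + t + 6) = 1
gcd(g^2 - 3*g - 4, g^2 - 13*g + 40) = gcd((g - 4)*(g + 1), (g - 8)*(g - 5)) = 1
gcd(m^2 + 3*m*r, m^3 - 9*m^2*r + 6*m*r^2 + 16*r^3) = 1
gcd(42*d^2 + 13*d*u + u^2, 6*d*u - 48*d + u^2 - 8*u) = 6*d + u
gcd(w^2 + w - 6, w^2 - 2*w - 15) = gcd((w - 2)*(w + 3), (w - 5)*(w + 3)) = w + 3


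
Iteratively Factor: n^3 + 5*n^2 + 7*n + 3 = (n + 1)*(n^2 + 4*n + 3) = (n + 1)*(n + 3)*(n + 1)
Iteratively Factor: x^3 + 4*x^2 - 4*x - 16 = (x + 4)*(x^2 - 4) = (x - 2)*(x + 4)*(x + 2)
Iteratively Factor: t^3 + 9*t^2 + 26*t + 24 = (t + 4)*(t^2 + 5*t + 6) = (t + 3)*(t + 4)*(t + 2)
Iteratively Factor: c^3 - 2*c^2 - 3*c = (c)*(c^2 - 2*c - 3) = c*(c + 1)*(c - 3)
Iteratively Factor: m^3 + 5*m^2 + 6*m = (m + 2)*(m^2 + 3*m) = (m + 2)*(m + 3)*(m)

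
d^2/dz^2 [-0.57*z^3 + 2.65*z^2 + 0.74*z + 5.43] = 5.3 - 3.42*z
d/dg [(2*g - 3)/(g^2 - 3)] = 2*(-g^2 + 3*g - 3)/(g^4 - 6*g^2 + 9)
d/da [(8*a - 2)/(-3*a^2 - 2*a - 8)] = 4*(6*a^2 - 3*a - 17)/(9*a^4 + 12*a^3 + 52*a^2 + 32*a + 64)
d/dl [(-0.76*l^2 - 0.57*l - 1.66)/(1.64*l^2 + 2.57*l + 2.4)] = (-1.0184*l^2 + 1.7968*l + 2.8982)/(2.6896*l^4 + 8.4296*l^3 + 14.4769*l^2 + 12.336*l + 5.76)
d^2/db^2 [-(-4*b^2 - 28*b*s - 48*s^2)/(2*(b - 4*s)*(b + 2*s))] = 12*s*(-3*b^3 - 20*b^2*s - 32*b*s^2 - 32*s^3)/(-b^6 + 6*b^5*s + 12*b^4*s^2 - 88*b^3*s^3 - 96*b^2*s^4 + 384*b*s^5 + 512*s^6)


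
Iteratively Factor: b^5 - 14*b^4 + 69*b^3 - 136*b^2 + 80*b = (b - 5)*(b^4 - 9*b^3 + 24*b^2 - 16*b) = b*(b - 5)*(b^3 - 9*b^2 + 24*b - 16) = b*(b - 5)*(b - 4)*(b^2 - 5*b + 4) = b*(b - 5)*(b - 4)^2*(b - 1)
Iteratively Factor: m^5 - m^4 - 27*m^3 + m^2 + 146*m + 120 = (m + 2)*(m^4 - 3*m^3 - 21*m^2 + 43*m + 60) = (m - 3)*(m + 2)*(m^3 - 21*m - 20) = (m - 5)*(m - 3)*(m + 2)*(m^2 + 5*m + 4) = (m - 5)*(m - 3)*(m + 2)*(m + 4)*(m + 1)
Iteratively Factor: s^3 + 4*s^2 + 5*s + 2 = (s + 2)*(s^2 + 2*s + 1) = (s + 1)*(s + 2)*(s + 1)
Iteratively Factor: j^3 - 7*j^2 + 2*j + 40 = (j + 2)*(j^2 - 9*j + 20) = (j - 4)*(j + 2)*(j - 5)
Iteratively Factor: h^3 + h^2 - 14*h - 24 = (h + 2)*(h^2 - h - 12) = (h + 2)*(h + 3)*(h - 4)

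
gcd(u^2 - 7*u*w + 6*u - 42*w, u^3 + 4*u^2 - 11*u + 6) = u + 6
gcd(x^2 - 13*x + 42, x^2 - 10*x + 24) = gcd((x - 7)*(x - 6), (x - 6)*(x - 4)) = x - 6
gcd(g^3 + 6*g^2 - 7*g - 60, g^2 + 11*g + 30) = g + 5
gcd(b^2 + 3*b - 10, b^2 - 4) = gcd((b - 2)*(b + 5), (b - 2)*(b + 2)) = b - 2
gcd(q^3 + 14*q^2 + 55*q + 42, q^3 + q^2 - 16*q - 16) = q + 1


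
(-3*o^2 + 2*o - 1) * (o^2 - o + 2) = -3*o^4 + 5*o^3 - 9*o^2 + 5*o - 2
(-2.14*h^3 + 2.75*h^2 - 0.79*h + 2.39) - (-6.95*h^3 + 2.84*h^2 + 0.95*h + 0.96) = 4.81*h^3 - 0.0899999999999999*h^2 - 1.74*h + 1.43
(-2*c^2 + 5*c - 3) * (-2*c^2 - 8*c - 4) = 4*c^4 + 6*c^3 - 26*c^2 + 4*c + 12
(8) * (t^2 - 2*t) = 8*t^2 - 16*t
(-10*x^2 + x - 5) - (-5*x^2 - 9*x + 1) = -5*x^2 + 10*x - 6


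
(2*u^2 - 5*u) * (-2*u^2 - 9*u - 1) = -4*u^4 - 8*u^3 + 43*u^2 + 5*u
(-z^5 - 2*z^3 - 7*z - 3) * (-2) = 2*z^5 + 4*z^3 + 14*z + 6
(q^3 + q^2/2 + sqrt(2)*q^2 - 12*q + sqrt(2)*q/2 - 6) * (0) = 0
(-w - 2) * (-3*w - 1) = 3*w^2 + 7*w + 2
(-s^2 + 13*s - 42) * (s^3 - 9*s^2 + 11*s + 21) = -s^5 + 22*s^4 - 170*s^3 + 500*s^2 - 189*s - 882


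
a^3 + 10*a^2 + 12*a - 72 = (a - 2)*(a + 6)^2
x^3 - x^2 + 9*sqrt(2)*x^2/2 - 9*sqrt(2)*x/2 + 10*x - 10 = (x - 1)*(x + 2*sqrt(2))*(x + 5*sqrt(2)/2)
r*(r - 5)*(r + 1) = r^3 - 4*r^2 - 5*r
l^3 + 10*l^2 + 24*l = l*(l + 4)*(l + 6)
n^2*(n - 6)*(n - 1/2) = n^4 - 13*n^3/2 + 3*n^2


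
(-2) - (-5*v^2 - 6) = 5*v^2 + 4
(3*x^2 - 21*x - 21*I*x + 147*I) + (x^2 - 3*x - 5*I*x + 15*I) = 4*x^2 - 24*x - 26*I*x + 162*I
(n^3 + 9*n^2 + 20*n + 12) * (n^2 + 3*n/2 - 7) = n^5 + 21*n^4/2 + 53*n^3/2 - 21*n^2 - 122*n - 84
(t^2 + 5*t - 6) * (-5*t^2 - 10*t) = -5*t^4 - 35*t^3 - 20*t^2 + 60*t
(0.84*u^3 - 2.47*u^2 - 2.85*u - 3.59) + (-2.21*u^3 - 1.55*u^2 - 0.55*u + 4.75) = -1.37*u^3 - 4.02*u^2 - 3.4*u + 1.16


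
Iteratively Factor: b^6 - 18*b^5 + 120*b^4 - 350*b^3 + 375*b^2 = (b - 3)*(b^5 - 15*b^4 + 75*b^3 - 125*b^2) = (b - 5)*(b - 3)*(b^4 - 10*b^3 + 25*b^2) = (b - 5)^2*(b - 3)*(b^3 - 5*b^2) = (b - 5)^3*(b - 3)*(b^2) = b*(b - 5)^3*(b - 3)*(b)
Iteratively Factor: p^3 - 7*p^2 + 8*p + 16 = (p - 4)*(p^2 - 3*p - 4) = (p - 4)*(p + 1)*(p - 4)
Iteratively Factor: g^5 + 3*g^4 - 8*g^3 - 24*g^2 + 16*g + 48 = (g + 3)*(g^4 - 8*g^2 + 16) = (g - 2)*(g + 3)*(g^3 + 2*g^2 - 4*g - 8) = (g - 2)^2*(g + 3)*(g^2 + 4*g + 4) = (g - 2)^2*(g + 2)*(g + 3)*(g + 2)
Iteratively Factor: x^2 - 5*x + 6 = (x - 3)*(x - 2)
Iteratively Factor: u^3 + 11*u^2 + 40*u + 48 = (u + 4)*(u^2 + 7*u + 12) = (u + 4)^2*(u + 3)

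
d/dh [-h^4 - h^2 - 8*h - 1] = -4*h^3 - 2*h - 8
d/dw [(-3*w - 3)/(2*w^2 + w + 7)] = 3*(-2*w^2 - w + (w + 1)*(4*w + 1) - 7)/(2*w^2 + w + 7)^2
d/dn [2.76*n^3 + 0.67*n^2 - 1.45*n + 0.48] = 8.28*n^2 + 1.34*n - 1.45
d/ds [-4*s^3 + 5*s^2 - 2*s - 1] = -12*s^2 + 10*s - 2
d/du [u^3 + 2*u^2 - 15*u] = 3*u^2 + 4*u - 15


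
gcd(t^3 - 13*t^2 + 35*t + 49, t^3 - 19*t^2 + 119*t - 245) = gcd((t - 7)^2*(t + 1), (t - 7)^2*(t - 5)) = t^2 - 14*t + 49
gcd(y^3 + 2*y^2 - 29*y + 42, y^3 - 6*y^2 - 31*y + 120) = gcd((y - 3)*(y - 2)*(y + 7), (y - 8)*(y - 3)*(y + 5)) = y - 3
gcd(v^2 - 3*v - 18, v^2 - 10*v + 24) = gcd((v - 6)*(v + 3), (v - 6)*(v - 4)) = v - 6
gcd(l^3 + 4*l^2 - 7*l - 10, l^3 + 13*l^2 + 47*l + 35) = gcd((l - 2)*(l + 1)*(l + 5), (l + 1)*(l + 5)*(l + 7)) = l^2 + 6*l + 5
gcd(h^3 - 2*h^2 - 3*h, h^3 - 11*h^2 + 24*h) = h^2 - 3*h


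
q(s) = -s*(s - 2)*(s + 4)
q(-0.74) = -6.61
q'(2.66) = -23.87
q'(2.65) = -23.67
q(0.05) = 0.39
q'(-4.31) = -30.49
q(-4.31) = 8.43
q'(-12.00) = -376.00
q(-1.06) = -9.54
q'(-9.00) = -199.00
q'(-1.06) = 8.87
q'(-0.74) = 9.32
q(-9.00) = 495.00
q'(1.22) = -1.35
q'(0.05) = 7.79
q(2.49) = -7.92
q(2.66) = -11.69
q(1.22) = 4.97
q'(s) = -s*(s - 2) - s*(s + 4) - (s - 2)*(s + 4)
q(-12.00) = 1344.00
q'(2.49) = -20.56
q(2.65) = -11.45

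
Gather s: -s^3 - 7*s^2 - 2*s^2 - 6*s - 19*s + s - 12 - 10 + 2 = -s^3 - 9*s^2 - 24*s - 20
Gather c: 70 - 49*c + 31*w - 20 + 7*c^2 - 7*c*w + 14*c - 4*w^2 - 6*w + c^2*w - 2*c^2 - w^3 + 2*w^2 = c^2*(w + 5) + c*(-7*w - 35) - w^3 - 2*w^2 + 25*w + 50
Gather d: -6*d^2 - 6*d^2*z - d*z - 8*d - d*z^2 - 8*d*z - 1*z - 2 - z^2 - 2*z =d^2*(-6*z - 6) + d*(-z^2 - 9*z - 8) - z^2 - 3*z - 2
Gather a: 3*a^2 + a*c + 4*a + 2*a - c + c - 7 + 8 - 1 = 3*a^2 + a*(c + 6)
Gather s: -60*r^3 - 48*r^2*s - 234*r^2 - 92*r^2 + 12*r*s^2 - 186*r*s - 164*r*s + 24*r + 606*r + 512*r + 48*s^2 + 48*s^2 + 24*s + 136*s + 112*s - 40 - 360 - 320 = -60*r^3 - 326*r^2 + 1142*r + s^2*(12*r + 96) + s*(-48*r^2 - 350*r + 272) - 720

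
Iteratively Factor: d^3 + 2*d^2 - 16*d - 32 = (d + 2)*(d^2 - 16) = (d - 4)*(d + 2)*(d + 4)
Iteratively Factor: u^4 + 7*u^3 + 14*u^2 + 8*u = (u + 2)*(u^3 + 5*u^2 + 4*u) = (u + 2)*(u + 4)*(u^2 + u) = u*(u + 2)*(u + 4)*(u + 1)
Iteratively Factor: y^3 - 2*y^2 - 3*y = (y - 3)*(y^2 + y) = y*(y - 3)*(y + 1)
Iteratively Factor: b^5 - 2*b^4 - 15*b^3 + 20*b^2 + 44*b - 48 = (b - 2)*(b^4 - 15*b^2 - 10*b + 24) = (b - 2)*(b + 2)*(b^3 - 2*b^2 - 11*b + 12) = (b - 2)*(b + 2)*(b + 3)*(b^2 - 5*b + 4) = (b - 2)*(b - 1)*(b + 2)*(b + 3)*(b - 4)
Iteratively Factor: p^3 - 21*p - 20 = (p + 1)*(p^2 - p - 20) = (p - 5)*(p + 1)*(p + 4)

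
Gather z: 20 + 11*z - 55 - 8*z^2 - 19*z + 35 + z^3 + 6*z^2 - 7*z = z^3 - 2*z^2 - 15*z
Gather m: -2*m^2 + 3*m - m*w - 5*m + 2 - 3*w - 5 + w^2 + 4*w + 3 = -2*m^2 + m*(-w - 2) + w^2 + w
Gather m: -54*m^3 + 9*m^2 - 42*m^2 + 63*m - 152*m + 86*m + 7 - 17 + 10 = -54*m^3 - 33*m^2 - 3*m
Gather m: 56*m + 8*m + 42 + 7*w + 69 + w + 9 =64*m + 8*w + 120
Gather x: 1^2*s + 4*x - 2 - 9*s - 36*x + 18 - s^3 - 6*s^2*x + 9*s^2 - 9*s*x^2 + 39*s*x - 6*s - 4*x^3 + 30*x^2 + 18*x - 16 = -s^3 + 9*s^2 - 14*s - 4*x^3 + x^2*(30 - 9*s) + x*(-6*s^2 + 39*s - 14)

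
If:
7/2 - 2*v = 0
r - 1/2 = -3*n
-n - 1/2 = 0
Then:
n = -1/2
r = 2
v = 7/4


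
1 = 1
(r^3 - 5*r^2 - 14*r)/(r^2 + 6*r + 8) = r*(r - 7)/(r + 4)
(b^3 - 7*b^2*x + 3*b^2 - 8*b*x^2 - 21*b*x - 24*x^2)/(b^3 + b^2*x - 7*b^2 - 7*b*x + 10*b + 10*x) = (b^2 - 8*b*x + 3*b - 24*x)/(b^2 - 7*b + 10)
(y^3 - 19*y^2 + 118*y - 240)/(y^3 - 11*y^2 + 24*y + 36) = (y^2 - 13*y + 40)/(y^2 - 5*y - 6)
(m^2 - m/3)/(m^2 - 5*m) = (m - 1/3)/(m - 5)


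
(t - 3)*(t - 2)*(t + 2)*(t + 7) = t^4 + 4*t^3 - 25*t^2 - 16*t + 84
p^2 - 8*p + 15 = (p - 5)*(p - 3)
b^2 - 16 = (b - 4)*(b + 4)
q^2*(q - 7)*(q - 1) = q^4 - 8*q^3 + 7*q^2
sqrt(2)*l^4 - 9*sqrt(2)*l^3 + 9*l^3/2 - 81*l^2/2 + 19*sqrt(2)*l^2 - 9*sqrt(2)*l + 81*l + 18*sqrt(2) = (l - 6)*(l - 3)*(l + 2*sqrt(2))*(sqrt(2)*l + 1/2)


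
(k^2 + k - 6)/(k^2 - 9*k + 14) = (k + 3)/(k - 7)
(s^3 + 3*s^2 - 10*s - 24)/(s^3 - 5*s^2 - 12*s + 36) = (s^3 + 3*s^2 - 10*s - 24)/(s^3 - 5*s^2 - 12*s + 36)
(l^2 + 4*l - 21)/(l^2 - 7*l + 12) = (l + 7)/(l - 4)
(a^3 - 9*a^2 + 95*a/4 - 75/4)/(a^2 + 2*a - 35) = (a^2 - 4*a + 15/4)/(a + 7)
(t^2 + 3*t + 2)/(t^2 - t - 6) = (t + 1)/(t - 3)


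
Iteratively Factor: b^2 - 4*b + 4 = (b - 2)*(b - 2)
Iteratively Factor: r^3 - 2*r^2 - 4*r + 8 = (r + 2)*(r^2 - 4*r + 4) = (r - 2)*(r + 2)*(r - 2)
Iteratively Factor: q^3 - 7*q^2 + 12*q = (q - 3)*(q^2 - 4*q) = q*(q - 3)*(q - 4)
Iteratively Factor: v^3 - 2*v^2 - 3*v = (v - 3)*(v^2 + v) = v*(v - 3)*(v + 1)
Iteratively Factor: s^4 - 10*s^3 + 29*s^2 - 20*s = (s - 5)*(s^3 - 5*s^2 + 4*s) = s*(s - 5)*(s^2 - 5*s + 4) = s*(s - 5)*(s - 4)*(s - 1)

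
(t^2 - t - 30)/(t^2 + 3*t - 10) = (t - 6)/(t - 2)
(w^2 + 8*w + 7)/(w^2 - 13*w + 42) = (w^2 + 8*w + 7)/(w^2 - 13*w + 42)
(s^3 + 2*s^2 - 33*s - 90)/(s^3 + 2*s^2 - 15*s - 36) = (s^2 - s - 30)/(s^2 - s - 12)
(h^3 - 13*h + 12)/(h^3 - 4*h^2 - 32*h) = (h^2 - 4*h + 3)/(h*(h - 8))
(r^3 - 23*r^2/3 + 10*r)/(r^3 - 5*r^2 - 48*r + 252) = r*(3*r - 5)/(3*(r^2 + r - 42))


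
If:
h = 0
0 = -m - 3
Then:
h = 0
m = -3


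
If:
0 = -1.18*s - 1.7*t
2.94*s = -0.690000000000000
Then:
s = -0.23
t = 0.16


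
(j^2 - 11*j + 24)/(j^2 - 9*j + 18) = (j - 8)/(j - 6)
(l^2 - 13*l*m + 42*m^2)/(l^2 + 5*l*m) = (l^2 - 13*l*m + 42*m^2)/(l*(l + 5*m))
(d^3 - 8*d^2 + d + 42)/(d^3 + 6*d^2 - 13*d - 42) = (d - 7)/(d + 7)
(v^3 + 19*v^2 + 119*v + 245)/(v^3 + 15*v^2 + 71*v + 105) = (v + 7)/(v + 3)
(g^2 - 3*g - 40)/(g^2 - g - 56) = (g + 5)/(g + 7)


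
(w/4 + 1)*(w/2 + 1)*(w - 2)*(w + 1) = w^4/8 + 5*w^3/8 - 5*w/2 - 2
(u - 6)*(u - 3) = u^2 - 9*u + 18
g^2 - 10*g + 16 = (g - 8)*(g - 2)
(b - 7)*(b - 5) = b^2 - 12*b + 35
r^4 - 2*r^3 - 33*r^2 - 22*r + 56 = (r - 7)*(r - 1)*(r + 2)*(r + 4)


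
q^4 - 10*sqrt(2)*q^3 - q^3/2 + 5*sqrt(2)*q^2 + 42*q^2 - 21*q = q*(q - 1/2)*(q - 7*sqrt(2))*(q - 3*sqrt(2))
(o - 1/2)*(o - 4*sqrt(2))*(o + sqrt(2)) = o^3 - 3*sqrt(2)*o^2 - o^2/2 - 8*o + 3*sqrt(2)*o/2 + 4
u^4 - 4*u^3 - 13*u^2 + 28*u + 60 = (u - 5)*(u - 3)*(u + 2)^2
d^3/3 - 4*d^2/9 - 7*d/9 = d*(d/3 + 1/3)*(d - 7/3)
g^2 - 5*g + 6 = (g - 3)*(g - 2)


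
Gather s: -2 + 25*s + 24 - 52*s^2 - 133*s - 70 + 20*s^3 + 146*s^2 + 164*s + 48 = 20*s^3 + 94*s^2 + 56*s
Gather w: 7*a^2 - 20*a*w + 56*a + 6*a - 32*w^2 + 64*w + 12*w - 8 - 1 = 7*a^2 + 62*a - 32*w^2 + w*(76 - 20*a) - 9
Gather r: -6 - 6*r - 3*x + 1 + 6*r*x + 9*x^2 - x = r*(6*x - 6) + 9*x^2 - 4*x - 5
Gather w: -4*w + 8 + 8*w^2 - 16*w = 8*w^2 - 20*w + 8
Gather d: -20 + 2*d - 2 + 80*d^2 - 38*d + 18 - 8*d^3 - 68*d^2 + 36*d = -8*d^3 + 12*d^2 - 4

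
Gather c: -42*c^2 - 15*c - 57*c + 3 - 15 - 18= -42*c^2 - 72*c - 30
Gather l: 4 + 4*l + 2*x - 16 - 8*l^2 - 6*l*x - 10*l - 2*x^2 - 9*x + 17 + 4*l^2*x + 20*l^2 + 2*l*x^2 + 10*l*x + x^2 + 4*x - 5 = l^2*(4*x + 12) + l*(2*x^2 + 4*x - 6) - x^2 - 3*x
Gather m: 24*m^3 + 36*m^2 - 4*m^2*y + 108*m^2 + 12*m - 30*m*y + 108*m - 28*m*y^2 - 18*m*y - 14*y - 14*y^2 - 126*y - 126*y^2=24*m^3 + m^2*(144 - 4*y) + m*(-28*y^2 - 48*y + 120) - 140*y^2 - 140*y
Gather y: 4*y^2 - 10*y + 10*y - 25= 4*y^2 - 25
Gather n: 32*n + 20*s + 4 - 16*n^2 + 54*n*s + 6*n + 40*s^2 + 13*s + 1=-16*n^2 + n*(54*s + 38) + 40*s^2 + 33*s + 5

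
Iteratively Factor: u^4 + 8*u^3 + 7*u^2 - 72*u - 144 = (u + 3)*(u^3 + 5*u^2 - 8*u - 48) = (u + 3)*(u + 4)*(u^2 + u - 12) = (u + 3)*(u + 4)^2*(u - 3)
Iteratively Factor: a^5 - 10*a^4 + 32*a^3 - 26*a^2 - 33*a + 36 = (a - 3)*(a^4 - 7*a^3 + 11*a^2 + 7*a - 12) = (a - 3)^2*(a^3 - 4*a^2 - a + 4) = (a - 3)^2*(a + 1)*(a^2 - 5*a + 4) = (a - 3)^2*(a - 1)*(a + 1)*(a - 4)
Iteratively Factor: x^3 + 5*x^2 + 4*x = (x)*(x^2 + 5*x + 4) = x*(x + 1)*(x + 4)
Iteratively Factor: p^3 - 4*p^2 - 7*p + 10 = (p + 2)*(p^2 - 6*p + 5) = (p - 5)*(p + 2)*(p - 1)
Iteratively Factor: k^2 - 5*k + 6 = (k - 2)*(k - 3)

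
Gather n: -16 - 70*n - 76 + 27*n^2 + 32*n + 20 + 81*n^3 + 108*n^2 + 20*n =81*n^3 + 135*n^2 - 18*n - 72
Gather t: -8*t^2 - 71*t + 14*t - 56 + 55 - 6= -8*t^2 - 57*t - 7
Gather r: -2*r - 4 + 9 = 5 - 2*r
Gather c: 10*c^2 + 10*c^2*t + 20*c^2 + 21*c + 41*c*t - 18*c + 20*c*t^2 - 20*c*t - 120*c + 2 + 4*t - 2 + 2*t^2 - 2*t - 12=c^2*(10*t + 30) + c*(20*t^2 + 21*t - 117) + 2*t^2 + 2*t - 12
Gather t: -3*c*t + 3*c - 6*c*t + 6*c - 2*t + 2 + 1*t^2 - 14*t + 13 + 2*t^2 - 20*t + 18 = 9*c + 3*t^2 + t*(-9*c - 36) + 33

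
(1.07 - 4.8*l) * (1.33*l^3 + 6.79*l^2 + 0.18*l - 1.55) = -6.384*l^4 - 31.1689*l^3 + 6.4013*l^2 + 7.6326*l - 1.6585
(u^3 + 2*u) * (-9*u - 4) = -9*u^4 - 4*u^3 - 18*u^2 - 8*u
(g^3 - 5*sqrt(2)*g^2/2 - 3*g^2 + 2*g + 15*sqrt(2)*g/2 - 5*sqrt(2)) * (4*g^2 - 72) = 4*g^5 - 10*sqrt(2)*g^4 - 12*g^4 - 64*g^3 + 30*sqrt(2)*g^3 + 216*g^2 + 160*sqrt(2)*g^2 - 540*sqrt(2)*g - 144*g + 360*sqrt(2)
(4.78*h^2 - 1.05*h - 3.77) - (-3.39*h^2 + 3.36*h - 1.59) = 8.17*h^2 - 4.41*h - 2.18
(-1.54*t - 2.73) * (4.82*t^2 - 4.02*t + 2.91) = -7.4228*t^3 - 6.9678*t^2 + 6.4932*t - 7.9443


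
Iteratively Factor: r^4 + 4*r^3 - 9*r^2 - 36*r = (r + 4)*(r^3 - 9*r) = (r + 3)*(r + 4)*(r^2 - 3*r) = r*(r + 3)*(r + 4)*(r - 3)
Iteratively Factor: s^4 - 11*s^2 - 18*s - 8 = (s + 1)*(s^3 - s^2 - 10*s - 8) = (s + 1)^2*(s^2 - 2*s - 8) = (s + 1)^2*(s + 2)*(s - 4)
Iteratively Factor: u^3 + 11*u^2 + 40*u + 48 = (u + 3)*(u^2 + 8*u + 16) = (u + 3)*(u + 4)*(u + 4)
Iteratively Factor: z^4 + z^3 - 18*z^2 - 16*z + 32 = (z - 4)*(z^3 + 5*z^2 + 2*z - 8) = (z - 4)*(z - 1)*(z^2 + 6*z + 8) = (z - 4)*(z - 1)*(z + 4)*(z + 2)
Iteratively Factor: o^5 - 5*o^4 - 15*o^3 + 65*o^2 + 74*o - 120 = (o - 1)*(o^4 - 4*o^3 - 19*o^2 + 46*o + 120) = (o - 5)*(o - 1)*(o^3 + o^2 - 14*o - 24) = (o - 5)*(o - 1)*(o + 2)*(o^2 - o - 12) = (o - 5)*(o - 4)*(o - 1)*(o + 2)*(o + 3)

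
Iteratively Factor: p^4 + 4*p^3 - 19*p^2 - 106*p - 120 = (p + 4)*(p^3 - 19*p - 30) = (p + 3)*(p + 4)*(p^2 - 3*p - 10) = (p - 5)*(p + 3)*(p + 4)*(p + 2)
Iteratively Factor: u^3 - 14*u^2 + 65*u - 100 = (u - 5)*(u^2 - 9*u + 20) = (u - 5)^2*(u - 4)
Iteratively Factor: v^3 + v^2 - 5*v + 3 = (v - 1)*(v^2 + 2*v - 3) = (v - 1)*(v + 3)*(v - 1)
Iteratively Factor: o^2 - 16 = (o + 4)*(o - 4)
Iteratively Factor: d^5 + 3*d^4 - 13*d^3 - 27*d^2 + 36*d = (d - 3)*(d^4 + 6*d^3 + 5*d^2 - 12*d) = d*(d - 3)*(d^3 + 6*d^2 + 5*d - 12) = d*(d - 3)*(d + 4)*(d^2 + 2*d - 3) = d*(d - 3)*(d - 1)*(d + 4)*(d + 3)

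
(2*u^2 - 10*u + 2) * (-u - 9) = -2*u^3 - 8*u^2 + 88*u - 18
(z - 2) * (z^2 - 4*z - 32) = z^3 - 6*z^2 - 24*z + 64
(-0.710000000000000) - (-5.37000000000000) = 4.66000000000000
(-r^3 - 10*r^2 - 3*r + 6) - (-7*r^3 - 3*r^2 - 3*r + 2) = 6*r^3 - 7*r^2 + 4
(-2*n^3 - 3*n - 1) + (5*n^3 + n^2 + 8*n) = 3*n^3 + n^2 + 5*n - 1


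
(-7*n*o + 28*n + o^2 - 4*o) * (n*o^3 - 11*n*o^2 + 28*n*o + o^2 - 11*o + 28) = -7*n^2*o^4 + 105*n^2*o^3 - 504*n^2*o^2 + 784*n^2*o + n*o^5 - 15*n*o^4 + 65*n*o^3 - 7*n*o^2 - 504*n*o + 784*n + o^4 - 15*o^3 + 72*o^2 - 112*o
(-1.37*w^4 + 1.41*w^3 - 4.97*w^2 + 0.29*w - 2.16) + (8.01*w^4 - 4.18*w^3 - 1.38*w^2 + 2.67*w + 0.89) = 6.64*w^4 - 2.77*w^3 - 6.35*w^2 + 2.96*w - 1.27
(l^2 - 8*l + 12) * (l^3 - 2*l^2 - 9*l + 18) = l^5 - 10*l^4 + 19*l^3 + 66*l^2 - 252*l + 216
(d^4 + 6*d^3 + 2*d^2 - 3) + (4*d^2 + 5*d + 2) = d^4 + 6*d^3 + 6*d^2 + 5*d - 1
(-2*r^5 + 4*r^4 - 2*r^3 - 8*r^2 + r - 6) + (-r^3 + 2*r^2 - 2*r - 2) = -2*r^5 + 4*r^4 - 3*r^3 - 6*r^2 - r - 8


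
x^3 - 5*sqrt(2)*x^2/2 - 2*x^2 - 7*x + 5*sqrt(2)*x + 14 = (x - 2)*(x - 7*sqrt(2)/2)*(x + sqrt(2))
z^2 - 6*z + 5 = (z - 5)*(z - 1)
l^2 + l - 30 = (l - 5)*(l + 6)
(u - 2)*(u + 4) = u^2 + 2*u - 8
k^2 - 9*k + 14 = (k - 7)*(k - 2)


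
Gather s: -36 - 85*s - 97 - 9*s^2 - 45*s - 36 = -9*s^2 - 130*s - 169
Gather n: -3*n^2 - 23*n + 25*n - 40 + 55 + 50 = -3*n^2 + 2*n + 65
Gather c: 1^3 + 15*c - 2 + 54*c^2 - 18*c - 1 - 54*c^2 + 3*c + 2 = 0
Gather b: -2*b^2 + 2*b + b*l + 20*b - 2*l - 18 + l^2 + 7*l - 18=-2*b^2 + b*(l + 22) + l^2 + 5*l - 36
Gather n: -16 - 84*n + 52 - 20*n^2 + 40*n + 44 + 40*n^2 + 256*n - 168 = 20*n^2 + 212*n - 88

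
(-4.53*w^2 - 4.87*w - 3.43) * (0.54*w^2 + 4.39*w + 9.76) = -2.4462*w^4 - 22.5165*w^3 - 67.4443*w^2 - 62.5889*w - 33.4768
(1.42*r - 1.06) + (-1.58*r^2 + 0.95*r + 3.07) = -1.58*r^2 + 2.37*r + 2.01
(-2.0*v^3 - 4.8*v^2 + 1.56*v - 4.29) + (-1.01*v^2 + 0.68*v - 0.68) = -2.0*v^3 - 5.81*v^2 + 2.24*v - 4.97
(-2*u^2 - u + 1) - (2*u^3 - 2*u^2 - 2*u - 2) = -2*u^3 + u + 3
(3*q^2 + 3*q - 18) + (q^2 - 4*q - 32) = 4*q^2 - q - 50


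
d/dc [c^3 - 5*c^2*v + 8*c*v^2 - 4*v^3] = 3*c^2 - 10*c*v + 8*v^2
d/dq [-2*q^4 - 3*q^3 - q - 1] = -8*q^3 - 9*q^2 - 1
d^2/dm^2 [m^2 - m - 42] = 2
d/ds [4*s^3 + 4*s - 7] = 12*s^2 + 4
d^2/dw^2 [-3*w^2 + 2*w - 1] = -6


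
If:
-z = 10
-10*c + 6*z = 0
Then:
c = -6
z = -10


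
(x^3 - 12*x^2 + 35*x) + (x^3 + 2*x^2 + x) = 2*x^3 - 10*x^2 + 36*x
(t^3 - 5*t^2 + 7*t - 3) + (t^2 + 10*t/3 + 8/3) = t^3 - 4*t^2 + 31*t/3 - 1/3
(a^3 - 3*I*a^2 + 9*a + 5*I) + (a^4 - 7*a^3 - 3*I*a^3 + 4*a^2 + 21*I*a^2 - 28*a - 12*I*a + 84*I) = a^4 - 6*a^3 - 3*I*a^3 + 4*a^2 + 18*I*a^2 - 19*a - 12*I*a + 89*I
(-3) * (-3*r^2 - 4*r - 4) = 9*r^2 + 12*r + 12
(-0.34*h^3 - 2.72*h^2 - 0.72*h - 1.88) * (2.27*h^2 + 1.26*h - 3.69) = -0.7718*h^5 - 6.6028*h^4 - 3.807*h^3 + 4.862*h^2 + 0.288*h + 6.9372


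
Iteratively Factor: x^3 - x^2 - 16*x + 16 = (x - 4)*(x^2 + 3*x - 4) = (x - 4)*(x + 4)*(x - 1)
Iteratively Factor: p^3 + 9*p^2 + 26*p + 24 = (p + 2)*(p^2 + 7*p + 12) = (p + 2)*(p + 4)*(p + 3)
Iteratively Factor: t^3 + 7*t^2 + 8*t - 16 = (t + 4)*(t^2 + 3*t - 4) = (t - 1)*(t + 4)*(t + 4)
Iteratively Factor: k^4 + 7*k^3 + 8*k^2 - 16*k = (k + 4)*(k^3 + 3*k^2 - 4*k) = (k + 4)^2*(k^2 - k) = k*(k + 4)^2*(k - 1)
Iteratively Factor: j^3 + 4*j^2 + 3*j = (j + 1)*(j^2 + 3*j) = (j + 1)*(j + 3)*(j)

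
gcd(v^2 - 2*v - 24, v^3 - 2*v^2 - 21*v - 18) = v - 6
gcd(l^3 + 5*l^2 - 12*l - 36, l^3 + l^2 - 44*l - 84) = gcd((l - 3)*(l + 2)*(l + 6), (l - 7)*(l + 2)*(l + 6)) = l^2 + 8*l + 12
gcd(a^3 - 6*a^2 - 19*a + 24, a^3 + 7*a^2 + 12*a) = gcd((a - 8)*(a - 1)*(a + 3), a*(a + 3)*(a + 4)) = a + 3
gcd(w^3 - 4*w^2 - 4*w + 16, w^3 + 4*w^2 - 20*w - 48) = w^2 - 2*w - 8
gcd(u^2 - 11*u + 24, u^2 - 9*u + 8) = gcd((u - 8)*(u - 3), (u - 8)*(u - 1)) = u - 8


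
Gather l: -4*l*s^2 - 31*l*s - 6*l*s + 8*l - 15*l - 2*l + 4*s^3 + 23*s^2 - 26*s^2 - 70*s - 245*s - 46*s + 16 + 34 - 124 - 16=l*(-4*s^2 - 37*s - 9) + 4*s^3 - 3*s^2 - 361*s - 90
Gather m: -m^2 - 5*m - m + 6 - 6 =-m^2 - 6*m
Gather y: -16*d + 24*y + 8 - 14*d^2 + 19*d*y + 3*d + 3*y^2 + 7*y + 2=-14*d^2 - 13*d + 3*y^2 + y*(19*d + 31) + 10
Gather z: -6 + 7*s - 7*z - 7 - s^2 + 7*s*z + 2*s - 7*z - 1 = -s^2 + 9*s + z*(7*s - 14) - 14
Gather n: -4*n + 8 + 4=12 - 4*n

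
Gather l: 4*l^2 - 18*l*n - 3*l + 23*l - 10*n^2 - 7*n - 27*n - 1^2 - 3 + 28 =4*l^2 + l*(20 - 18*n) - 10*n^2 - 34*n + 24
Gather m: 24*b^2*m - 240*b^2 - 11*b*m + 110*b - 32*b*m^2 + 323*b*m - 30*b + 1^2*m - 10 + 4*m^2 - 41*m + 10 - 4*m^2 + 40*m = -240*b^2 - 32*b*m^2 + 80*b + m*(24*b^2 + 312*b)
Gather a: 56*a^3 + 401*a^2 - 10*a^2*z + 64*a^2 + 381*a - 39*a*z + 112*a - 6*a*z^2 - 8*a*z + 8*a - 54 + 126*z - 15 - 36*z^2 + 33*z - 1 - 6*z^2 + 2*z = 56*a^3 + a^2*(465 - 10*z) + a*(-6*z^2 - 47*z + 501) - 42*z^2 + 161*z - 70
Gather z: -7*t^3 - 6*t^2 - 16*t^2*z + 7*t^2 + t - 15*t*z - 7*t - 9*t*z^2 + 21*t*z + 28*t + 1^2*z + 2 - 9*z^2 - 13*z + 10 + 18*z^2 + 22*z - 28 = -7*t^3 + t^2 + 22*t + z^2*(9 - 9*t) + z*(-16*t^2 + 6*t + 10) - 16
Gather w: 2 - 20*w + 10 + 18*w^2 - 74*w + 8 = 18*w^2 - 94*w + 20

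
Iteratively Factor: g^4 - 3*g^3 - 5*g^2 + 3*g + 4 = (g + 1)*(g^3 - 4*g^2 - g + 4) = (g + 1)^2*(g^2 - 5*g + 4) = (g - 4)*(g + 1)^2*(g - 1)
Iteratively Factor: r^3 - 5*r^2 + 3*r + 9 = (r - 3)*(r^2 - 2*r - 3) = (r - 3)^2*(r + 1)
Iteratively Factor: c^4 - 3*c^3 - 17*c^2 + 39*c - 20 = (c + 4)*(c^3 - 7*c^2 + 11*c - 5) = (c - 5)*(c + 4)*(c^2 - 2*c + 1) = (c - 5)*(c - 1)*(c + 4)*(c - 1)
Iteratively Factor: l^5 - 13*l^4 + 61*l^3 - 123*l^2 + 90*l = (l - 3)*(l^4 - 10*l^3 + 31*l^2 - 30*l) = (l - 5)*(l - 3)*(l^3 - 5*l^2 + 6*l) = (l - 5)*(l - 3)*(l - 2)*(l^2 - 3*l) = (l - 5)*(l - 3)^2*(l - 2)*(l)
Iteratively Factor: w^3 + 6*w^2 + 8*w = (w + 2)*(w^2 + 4*w) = w*(w + 2)*(w + 4)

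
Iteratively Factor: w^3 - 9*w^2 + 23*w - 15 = (w - 1)*(w^2 - 8*w + 15) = (w - 3)*(w - 1)*(w - 5)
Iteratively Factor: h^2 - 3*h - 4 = (h + 1)*(h - 4)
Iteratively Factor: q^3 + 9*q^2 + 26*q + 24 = (q + 4)*(q^2 + 5*q + 6) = (q + 3)*(q + 4)*(q + 2)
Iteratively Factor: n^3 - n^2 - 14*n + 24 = (n - 2)*(n^2 + n - 12) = (n - 3)*(n - 2)*(n + 4)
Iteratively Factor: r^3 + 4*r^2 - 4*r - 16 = (r - 2)*(r^2 + 6*r + 8) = (r - 2)*(r + 4)*(r + 2)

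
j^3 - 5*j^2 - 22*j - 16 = (j - 8)*(j + 1)*(j + 2)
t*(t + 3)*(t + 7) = t^3 + 10*t^2 + 21*t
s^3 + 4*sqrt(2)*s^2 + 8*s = s*(s + 2*sqrt(2))^2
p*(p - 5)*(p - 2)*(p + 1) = p^4 - 6*p^3 + 3*p^2 + 10*p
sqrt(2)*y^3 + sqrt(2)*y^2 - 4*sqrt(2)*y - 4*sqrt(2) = (y - 2)*(y + 2)*(sqrt(2)*y + sqrt(2))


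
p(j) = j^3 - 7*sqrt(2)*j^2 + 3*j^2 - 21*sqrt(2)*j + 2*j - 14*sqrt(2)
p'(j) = 3*j^2 - 14*sqrt(2)*j + 6*j - 21*sqrt(2) + 2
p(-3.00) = -25.80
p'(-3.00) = 40.70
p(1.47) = -72.25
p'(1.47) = -41.50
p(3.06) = -140.51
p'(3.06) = -41.83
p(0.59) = -38.34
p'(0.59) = -34.80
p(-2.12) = -1.62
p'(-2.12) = 15.04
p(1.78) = -85.32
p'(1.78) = -42.76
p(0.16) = -24.40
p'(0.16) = -29.83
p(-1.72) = 2.34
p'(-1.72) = 4.91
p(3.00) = -137.99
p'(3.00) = -42.10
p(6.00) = -218.37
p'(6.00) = -2.49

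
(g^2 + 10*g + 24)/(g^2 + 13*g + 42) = (g + 4)/(g + 7)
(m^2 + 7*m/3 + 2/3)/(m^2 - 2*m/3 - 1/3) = (m + 2)/(m - 1)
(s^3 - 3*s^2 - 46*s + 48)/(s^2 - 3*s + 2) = (s^2 - 2*s - 48)/(s - 2)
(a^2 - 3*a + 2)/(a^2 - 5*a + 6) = (a - 1)/(a - 3)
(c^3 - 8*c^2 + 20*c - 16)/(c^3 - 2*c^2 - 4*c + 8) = (c - 4)/(c + 2)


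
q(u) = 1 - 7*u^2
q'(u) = -14*u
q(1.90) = -24.27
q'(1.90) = -26.60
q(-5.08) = -179.64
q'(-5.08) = 71.12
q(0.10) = 0.93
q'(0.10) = -1.40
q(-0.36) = 0.09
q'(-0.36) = 5.04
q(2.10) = -29.87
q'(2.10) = -29.40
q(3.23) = -72.03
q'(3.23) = -45.22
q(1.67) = -18.52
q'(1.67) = -23.38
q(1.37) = -12.14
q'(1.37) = -19.18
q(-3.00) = -62.00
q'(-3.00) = 42.00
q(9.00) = -566.00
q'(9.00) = -126.00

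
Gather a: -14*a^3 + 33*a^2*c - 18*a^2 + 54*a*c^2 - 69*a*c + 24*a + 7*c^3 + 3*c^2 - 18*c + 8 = -14*a^3 + a^2*(33*c - 18) + a*(54*c^2 - 69*c + 24) + 7*c^3 + 3*c^2 - 18*c + 8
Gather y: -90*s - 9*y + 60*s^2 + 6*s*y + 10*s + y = 60*s^2 - 80*s + y*(6*s - 8)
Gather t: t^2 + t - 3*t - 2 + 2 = t^2 - 2*t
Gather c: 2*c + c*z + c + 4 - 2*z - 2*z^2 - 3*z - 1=c*(z + 3) - 2*z^2 - 5*z + 3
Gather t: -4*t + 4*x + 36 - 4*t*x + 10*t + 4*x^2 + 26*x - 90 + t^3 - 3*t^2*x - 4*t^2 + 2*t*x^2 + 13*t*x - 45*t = t^3 + t^2*(-3*x - 4) + t*(2*x^2 + 9*x - 39) + 4*x^2 + 30*x - 54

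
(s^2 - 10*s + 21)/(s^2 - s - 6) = (s - 7)/(s + 2)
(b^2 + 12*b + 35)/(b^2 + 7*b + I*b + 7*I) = (b + 5)/(b + I)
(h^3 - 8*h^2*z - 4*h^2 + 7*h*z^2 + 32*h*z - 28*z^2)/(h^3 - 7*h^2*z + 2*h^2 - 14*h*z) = (h^2 - h*z - 4*h + 4*z)/(h*(h + 2))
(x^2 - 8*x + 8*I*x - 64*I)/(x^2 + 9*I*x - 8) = (x - 8)/(x + I)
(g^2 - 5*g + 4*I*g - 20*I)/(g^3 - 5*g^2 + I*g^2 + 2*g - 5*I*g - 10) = (g + 4*I)/(g^2 + I*g + 2)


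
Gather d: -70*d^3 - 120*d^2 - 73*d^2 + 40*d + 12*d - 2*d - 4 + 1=-70*d^3 - 193*d^2 + 50*d - 3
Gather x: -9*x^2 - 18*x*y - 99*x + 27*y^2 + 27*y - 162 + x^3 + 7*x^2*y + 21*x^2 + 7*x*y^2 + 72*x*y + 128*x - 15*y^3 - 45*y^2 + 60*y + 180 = x^3 + x^2*(7*y + 12) + x*(7*y^2 + 54*y + 29) - 15*y^3 - 18*y^2 + 87*y + 18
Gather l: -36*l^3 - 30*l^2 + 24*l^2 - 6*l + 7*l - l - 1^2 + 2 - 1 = -36*l^3 - 6*l^2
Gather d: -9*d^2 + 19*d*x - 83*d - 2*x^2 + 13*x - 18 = -9*d^2 + d*(19*x - 83) - 2*x^2 + 13*x - 18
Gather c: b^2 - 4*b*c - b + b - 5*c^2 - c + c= b^2 - 4*b*c - 5*c^2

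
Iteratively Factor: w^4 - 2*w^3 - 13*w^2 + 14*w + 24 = (w + 1)*(w^3 - 3*w^2 - 10*w + 24) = (w - 2)*(w + 1)*(w^2 - w - 12) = (w - 4)*(w - 2)*(w + 1)*(w + 3)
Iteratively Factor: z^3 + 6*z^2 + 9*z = (z)*(z^2 + 6*z + 9) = z*(z + 3)*(z + 3)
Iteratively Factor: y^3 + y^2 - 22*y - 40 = (y + 2)*(y^2 - y - 20) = (y - 5)*(y + 2)*(y + 4)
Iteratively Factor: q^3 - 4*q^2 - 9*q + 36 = (q - 3)*(q^2 - q - 12) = (q - 3)*(q + 3)*(q - 4)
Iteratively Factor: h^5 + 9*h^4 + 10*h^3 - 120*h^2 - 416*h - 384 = (h - 4)*(h^4 + 13*h^3 + 62*h^2 + 128*h + 96) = (h - 4)*(h + 2)*(h^3 + 11*h^2 + 40*h + 48) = (h - 4)*(h + 2)*(h + 4)*(h^2 + 7*h + 12) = (h - 4)*(h + 2)*(h + 4)^2*(h + 3)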